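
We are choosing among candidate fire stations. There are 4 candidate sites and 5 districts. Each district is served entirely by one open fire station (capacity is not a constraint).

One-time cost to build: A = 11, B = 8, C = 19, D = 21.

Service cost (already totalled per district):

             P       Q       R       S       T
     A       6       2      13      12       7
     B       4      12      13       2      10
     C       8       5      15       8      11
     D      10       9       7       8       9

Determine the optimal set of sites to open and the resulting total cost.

Open A and B; minimum total cost 47.

For any fixed open set, each district goes to its cheapest open site; total = fixed + service.
{A, B}: P→B 4, Q→A 2, R→A 13, S→B 2, T→A 7. Service 28; fixed 19; total 47.
{B}: service 41 + fixed 8 = 49
{A}: service 40 + fixed 11 = 51
{A, B, C, D}: service 22 + fixed 59 = 81
No other subset beats 47.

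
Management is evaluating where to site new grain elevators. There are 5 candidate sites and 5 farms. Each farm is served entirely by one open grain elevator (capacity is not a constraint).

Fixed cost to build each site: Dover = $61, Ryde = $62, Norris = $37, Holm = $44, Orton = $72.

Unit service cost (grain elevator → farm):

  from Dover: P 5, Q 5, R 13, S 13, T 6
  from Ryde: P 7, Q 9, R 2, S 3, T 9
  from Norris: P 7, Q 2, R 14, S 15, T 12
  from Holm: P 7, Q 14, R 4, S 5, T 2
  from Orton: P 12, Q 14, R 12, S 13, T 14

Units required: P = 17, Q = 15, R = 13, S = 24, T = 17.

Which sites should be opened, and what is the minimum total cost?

Open Ryde, Norris and Holm; minimum total cost 424.

For any fixed open set, each farm goes to its cheapest open site; total = fixed + service.
{Ryde, Norris, Holm}: P→Ryde 7·17=119, Q→Norris 2·15=30, R→Ryde 2·13=26, S→Ryde 3·24=72, T→Holm 2·17=34. Service 281; fixed 143; total 424.
{Norris, Holm}: P→Norris 7·17=119, Q→Norris 2·15=30, R→Holm 4·13=52, S→Holm 5·24=120, T→Holm 2·17=34. Service 355; fixed 81; total 436.
{Dover, Ryde, Norris, Holm}: service 247 + fixed 204 = 451
{Dover, Ryde, Norris, Holm, Orton}: P→Dover 5·17=85, Q→Norris 2·15=30, R→Ryde 2·13=26, S→Ryde 3·24=72, T→Holm 2·17=34. Service 247; fixed 276; total 523.
No other subset beats 424.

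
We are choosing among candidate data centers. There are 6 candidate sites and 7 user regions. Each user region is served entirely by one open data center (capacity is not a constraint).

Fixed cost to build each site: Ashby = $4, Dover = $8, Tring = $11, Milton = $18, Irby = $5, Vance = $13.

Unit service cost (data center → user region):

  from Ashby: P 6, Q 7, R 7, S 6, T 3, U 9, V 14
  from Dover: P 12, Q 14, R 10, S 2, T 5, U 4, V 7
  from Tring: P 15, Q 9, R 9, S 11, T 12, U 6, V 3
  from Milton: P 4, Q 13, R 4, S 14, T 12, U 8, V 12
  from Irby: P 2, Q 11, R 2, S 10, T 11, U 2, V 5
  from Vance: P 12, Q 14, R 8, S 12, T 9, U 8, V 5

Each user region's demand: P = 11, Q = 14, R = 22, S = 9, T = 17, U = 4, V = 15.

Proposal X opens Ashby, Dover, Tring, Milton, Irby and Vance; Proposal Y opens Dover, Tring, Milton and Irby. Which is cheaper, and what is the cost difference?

Proposal X: {Ashby, Dover, Tring, Milton, Irby, Vance}: P→Irby 2·11=22, Q→Ashby 7·14=98, R→Irby 2·22=44, S→Dover 2·9=18, T→Ashby 3·17=51, U→Irby 2·4=8, V→Tring 3·15=45. Service 286; fixed 59; total 345.
Proposal Y: {Dover, Tring, Milton, Irby}: P→Irby 2·11=22, Q→Tring 9·14=126, R→Irby 2·22=44, S→Dover 2·9=18, T→Dover 5·17=85, U→Irby 2·4=8, V→Tring 3·15=45. Service 348; fixed 42; total 390.
Difference: |345 − 390| = 45.

Proposal X is cheaper by 45.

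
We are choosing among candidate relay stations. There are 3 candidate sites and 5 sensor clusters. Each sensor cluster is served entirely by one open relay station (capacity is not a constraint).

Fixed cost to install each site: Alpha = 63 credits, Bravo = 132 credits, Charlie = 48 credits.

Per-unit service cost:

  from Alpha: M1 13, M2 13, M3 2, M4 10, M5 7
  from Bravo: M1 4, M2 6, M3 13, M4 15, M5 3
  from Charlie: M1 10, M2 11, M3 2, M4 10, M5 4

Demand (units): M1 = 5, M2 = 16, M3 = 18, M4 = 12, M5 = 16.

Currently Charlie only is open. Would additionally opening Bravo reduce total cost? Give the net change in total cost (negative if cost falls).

Current service cost with {Charlie}: 446.
Adding Bravo: each sensor cluster re-picks its cheapest; new service cost 320, saving 126.
Extra fixed cost: 132. Net change = 132 − 126 = 6.
(Totals: 494 → 500.)

No — net change +6 (cost rises by 6).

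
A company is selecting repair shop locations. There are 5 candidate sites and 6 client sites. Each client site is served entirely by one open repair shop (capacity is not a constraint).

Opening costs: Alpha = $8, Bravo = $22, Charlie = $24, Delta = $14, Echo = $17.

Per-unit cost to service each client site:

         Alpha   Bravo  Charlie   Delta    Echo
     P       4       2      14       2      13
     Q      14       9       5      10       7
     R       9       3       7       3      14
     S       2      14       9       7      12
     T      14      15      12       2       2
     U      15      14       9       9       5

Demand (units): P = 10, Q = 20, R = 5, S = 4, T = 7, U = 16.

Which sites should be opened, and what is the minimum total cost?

Open Alpha, Charlie, Delta and Echo; minimum total cost 300.

For any fixed open set, each client site goes to its cheapest open site; total = fixed + service.
{Alpha, Charlie, Delta, Echo}: P→Delta 2·10=20, Q→Charlie 5·20=100, R→Delta 3·5=15, S→Alpha 2·4=8, T→Delta 2·7=14, U→Echo 5·16=80. Service 237; fixed 63; total 300.
{Alpha, Bravo, Charlie, Echo}: service 237 + fixed 71 = 308
{Charlie, Delta, Echo}: service 257 + fixed 55 = 312
{Alpha, Bravo, Charlie, Delta, Echo}: service 237 + fixed 85 = 322
No other subset beats 300.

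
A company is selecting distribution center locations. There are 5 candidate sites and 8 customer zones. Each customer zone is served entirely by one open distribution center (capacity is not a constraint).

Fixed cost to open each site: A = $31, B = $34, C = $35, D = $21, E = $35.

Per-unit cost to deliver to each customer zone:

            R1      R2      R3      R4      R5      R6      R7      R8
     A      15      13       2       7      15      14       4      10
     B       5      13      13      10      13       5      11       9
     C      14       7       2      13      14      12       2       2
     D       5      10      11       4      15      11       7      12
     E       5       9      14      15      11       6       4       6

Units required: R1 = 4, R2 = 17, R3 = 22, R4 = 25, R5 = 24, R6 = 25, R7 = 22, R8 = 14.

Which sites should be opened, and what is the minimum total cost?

Open C, D and E; minimum total cost 860.

For any fixed open set, each customer zone goes to its cheapest open site; total = fixed + service.
{C, D, E}: R1→D 5·4=20, R2→C 7·17=119, R3→C 2·22=44, R4→D 4·25=100, R5→E 11·24=264, R6→E 6·25=150, R7→C 2·22=44, R8→C 2·14=28. Service 769; fixed 91; total 860.
{B, C, D, E}: service 744 + fixed 125 = 869
{B, C, D}: service 792 + fixed 90 = 882
{A, B, C, D, E}: service 744 + fixed 156 = 900
No other subset beats 860.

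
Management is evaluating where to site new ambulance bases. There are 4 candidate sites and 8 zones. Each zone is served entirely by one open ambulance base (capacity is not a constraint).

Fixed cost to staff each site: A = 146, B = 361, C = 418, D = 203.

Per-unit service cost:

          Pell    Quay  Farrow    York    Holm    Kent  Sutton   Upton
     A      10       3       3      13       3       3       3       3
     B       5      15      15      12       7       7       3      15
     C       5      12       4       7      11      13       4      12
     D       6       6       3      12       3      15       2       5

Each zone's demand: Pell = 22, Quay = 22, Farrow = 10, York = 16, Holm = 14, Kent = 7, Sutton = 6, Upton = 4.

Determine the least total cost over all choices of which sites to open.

Minimum total cost: 763

For any fixed open set, each zone goes to its cheapest open site; total = fixed + service.
{A}: Pell→A 10·22=220, Quay→A 3·22=66, Farrow→A 3·10=30, York→A 13·16=208, Holm→A 3·14=42, Kent→A 3·7=21, Sutton→A 3·6=18, Upton→A 3·4=12. Service 617; fixed 146; total 763.
{A, D}: service 507 + fixed 349 = 856
{D}: service 665 + fixed 203 = 868
{A, B, C, D}: Pell→B 5·22=110, Quay→A 3·22=66, Farrow→A 3·10=30, York→C 7·16=112, Holm→A 3·14=42, Kent→A 3·7=21, Sutton→D 2·6=12, Upton→A 3·4=12. Service 405; fixed 1128; total 1533.
No other subset beats 763.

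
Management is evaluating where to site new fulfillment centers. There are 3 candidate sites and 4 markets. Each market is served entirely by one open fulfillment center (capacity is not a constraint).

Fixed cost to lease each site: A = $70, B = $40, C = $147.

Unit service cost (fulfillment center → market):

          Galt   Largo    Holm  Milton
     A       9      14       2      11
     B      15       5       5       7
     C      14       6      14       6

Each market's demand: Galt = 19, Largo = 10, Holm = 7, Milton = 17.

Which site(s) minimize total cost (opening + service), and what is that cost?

For any fixed open set, each market goes to its cheapest open site; total = fixed + service.
{A, B}: Galt→A 9·19=171, Largo→B 5·10=50, Holm→A 2·7=14, Milton→B 7·17=119. Service 354; fixed 110; total 464.
{B}: Galt→B 15·19=285, Largo→B 5·10=50, Holm→B 5·7=35, Milton→B 7·17=119. Service 489; fixed 40; total 529.
{A, C}: service 347 + fixed 217 = 564
{A, B, C}: service 337 + fixed 257 = 594
No other subset beats 464.

Open A and B; minimum total cost 464.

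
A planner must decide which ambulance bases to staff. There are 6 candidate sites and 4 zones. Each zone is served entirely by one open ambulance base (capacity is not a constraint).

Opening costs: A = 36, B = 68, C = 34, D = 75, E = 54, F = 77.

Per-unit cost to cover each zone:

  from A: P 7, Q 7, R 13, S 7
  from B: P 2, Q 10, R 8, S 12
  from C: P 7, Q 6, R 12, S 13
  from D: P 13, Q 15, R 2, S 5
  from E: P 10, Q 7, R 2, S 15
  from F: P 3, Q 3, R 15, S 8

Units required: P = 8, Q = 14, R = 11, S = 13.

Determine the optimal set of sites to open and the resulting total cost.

Open D and F; minimum total cost 305.

For any fixed open set, each zone goes to its cheapest open site; total = fixed + service.
{D, F}: P→F 3·8=24, Q→F 3·14=42, R→D 2·11=22, S→D 5·13=65. Service 153; fixed 152; total 305.
{E, F}: service 192 + fixed 131 = 323
{C, D}: P→C 7·8=56, Q→C 6·14=84, R→D 2·11=22, S→D 5·13=65. Service 227; fixed 109; total 336.
{A, B, C, D, E, F}: service 145 + fixed 344 = 489
No other subset beats 305.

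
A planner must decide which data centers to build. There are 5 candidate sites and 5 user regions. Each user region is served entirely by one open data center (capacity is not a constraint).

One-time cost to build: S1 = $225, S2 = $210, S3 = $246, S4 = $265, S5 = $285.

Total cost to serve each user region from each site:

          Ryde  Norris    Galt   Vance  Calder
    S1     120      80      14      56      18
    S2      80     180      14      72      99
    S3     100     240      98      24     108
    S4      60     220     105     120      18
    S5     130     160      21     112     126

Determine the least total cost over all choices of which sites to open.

Minimum total cost: 513

For any fixed open set, each user region goes to its cheapest open site; total = fixed + service.
{S1}: Ryde→S1 120, Norris→S1 80, Galt→S1 14, Vance→S1 56, Calder→S1 18. Service 288; fixed 225; total 513.
{S2}: service 445 + fixed 210 = 655
{S1, S2}: Ryde→S2 80, Norris→S1 80, Galt→S1 14, Vance→S1 56, Calder→S1 18. Service 248; fixed 435; total 683.
{S1, S2, S3, S4, S5}: Ryde→S4 60, Norris→S1 80, Galt→S1 14, Vance→S3 24, Calder→S1 18. Service 196; fixed 1231; total 1427.
No other subset beats 513.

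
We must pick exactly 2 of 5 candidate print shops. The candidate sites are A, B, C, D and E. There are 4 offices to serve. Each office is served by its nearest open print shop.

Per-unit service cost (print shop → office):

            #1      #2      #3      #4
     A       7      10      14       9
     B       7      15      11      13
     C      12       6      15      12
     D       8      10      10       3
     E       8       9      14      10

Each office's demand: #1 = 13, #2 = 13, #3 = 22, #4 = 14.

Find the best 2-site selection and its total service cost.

Choose C and D; total service cost 444.

With exactly 2 open, each office uses its cheapest among the chosen.
{C, D}: #1→D 8·13=104, #2→C 6·13=78, #3→D 10·22=220, #4→D 3·14=42. Service cost 444.
{A, D}: service cost 483
{B, D}: service cost 483
Among all 10 size-2 choices, {C, D} is lowest.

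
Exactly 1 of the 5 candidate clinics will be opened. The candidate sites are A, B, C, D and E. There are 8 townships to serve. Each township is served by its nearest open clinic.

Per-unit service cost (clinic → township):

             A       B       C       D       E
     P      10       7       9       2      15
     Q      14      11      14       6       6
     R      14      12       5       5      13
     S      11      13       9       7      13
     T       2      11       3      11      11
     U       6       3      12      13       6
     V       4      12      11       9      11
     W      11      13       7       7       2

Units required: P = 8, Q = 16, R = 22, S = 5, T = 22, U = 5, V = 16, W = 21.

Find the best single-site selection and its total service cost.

With exactly 1 open, each township uses its cheapest among the chosen.
{D}: P→D 2·8=16, Q→D 6·16=96, R→D 5·22=110, S→D 7·5=35, T→D 11·22=242, U→D 13·5=65, V→D 9·16=144, W→D 7·21=147. Service cost 855.
{C}: service cost 900
{A}: service cost 1036
Among all 5 size-1 choices, {D} is lowest.

Choose D only; total service cost 855.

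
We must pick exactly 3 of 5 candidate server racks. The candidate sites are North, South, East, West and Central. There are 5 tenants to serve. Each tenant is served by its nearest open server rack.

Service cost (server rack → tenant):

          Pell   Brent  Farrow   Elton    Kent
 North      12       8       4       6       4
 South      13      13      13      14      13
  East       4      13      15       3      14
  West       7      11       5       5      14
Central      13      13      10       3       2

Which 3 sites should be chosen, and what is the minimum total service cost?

With exactly 3 open, each tenant uses its cheapest among the chosen.
{North, East, Central}: Pell→East 4, Brent→North 8, Farrow→North 4, Elton→East 3, Kent→Central 2. Service cost 21.
{North, South, East}: service cost 23
{North, East, West}: service cost 23
Among all 10 size-3 choices, {North, East, Central} is lowest.

Choose North, East and Central; total service cost 21.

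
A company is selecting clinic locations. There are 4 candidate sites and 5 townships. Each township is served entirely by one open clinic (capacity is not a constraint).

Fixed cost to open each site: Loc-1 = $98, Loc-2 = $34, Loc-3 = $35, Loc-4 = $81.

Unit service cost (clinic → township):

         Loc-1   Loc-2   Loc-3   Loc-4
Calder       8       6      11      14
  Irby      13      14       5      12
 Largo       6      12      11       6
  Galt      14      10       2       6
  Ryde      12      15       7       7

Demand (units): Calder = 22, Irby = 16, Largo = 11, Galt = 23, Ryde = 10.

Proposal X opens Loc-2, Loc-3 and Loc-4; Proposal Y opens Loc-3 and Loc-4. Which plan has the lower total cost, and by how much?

Proposal X is cheaper by 76.

Proposal X: {Loc-2, Loc-3, Loc-4}: Calder→Loc-2 6·22=132, Irby→Loc-3 5·16=80, Largo→Loc-4 6·11=66, Galt→Loc-3 2·23=46, Ryde→Loc-3 7·10=70. Service 394; fixed 150; total 544.
Proposal Y: {Loc-3, Loc-4}: Calder→Loc-3 11·22=242, Irby→Loc-3 5·16=80, Largo→Loc-4 6·11=66, Galt→Loc-3 2·23=46, Ryde→Loc-3 7·10=70. Service 504; fixed 116; total 620.
Difference: |544 − 620| = 76.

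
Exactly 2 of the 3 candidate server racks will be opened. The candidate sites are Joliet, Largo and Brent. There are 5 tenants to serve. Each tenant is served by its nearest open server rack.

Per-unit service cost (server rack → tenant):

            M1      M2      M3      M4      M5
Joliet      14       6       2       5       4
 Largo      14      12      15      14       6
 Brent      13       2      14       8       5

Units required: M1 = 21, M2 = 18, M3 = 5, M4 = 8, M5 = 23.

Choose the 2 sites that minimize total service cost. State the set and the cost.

Choose Joliet and Brent; total service cost 451.

With exactly 2 open, each tenant uses its cheapest among the chosen.
{Joliet, Brent}: M1→Brent 13·21=273, M2→Brent 2·18=36, M3→Joliet 2·5=10, M4→Joliet 5·8=40, M5→Joliet 4·23=92. Service cost 451.
{Joliet, Largo}: service cost 544
{Largo, Brent}: service cost 558
Among all 3 size-2 choices, {Joliet, Brent} is lowest.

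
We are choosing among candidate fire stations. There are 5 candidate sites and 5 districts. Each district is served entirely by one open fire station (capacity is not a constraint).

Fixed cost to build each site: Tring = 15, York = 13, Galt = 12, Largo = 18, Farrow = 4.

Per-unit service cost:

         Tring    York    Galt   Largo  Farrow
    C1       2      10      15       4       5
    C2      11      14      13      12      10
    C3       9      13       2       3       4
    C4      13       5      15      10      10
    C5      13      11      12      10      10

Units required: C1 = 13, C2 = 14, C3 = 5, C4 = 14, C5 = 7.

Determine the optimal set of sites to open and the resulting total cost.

Open Tring, York and Farrow; minimum total cost 358.

For any fixed open set, each district goes to its cheapest open site; total = fixed + service.
{Tring, York, Farrow}: C1→Tring 2·13=26, C2→Farrow 10·14=140, C3→Farrow 4·5=20, C4→York 5·14=70, C5→Farrow 10·7=70. Service 326; fixed 32; total 358.
{Tring, York, Galt, Farrow}: service 316 + fixed 44 = 360
{Tring, York, Largo, Farrow}: service 321 + fixed 50 = 371
{Tring, York, Galt, Largo, Farrow}: C1→Tring 2·13=26, C2→Farrow 10·14=140, C3→Galt 2·5=10, C4→York 5·14=70, C5→Largo 10·7=70. Service 316; fixed 62; total 378.
No other subset beats 358.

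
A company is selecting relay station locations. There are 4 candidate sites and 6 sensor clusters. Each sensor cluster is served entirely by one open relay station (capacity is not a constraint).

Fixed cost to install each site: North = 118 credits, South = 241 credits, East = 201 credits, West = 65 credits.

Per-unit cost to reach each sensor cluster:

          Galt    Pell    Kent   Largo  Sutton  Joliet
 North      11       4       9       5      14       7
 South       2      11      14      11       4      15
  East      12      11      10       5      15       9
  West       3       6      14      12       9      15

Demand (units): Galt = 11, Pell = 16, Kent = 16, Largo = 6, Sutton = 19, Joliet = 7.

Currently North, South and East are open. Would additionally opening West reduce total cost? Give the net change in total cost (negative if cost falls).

No — net change +65 (cost rises by 65).

Current service cost with {North, South, East}: 385.
Adding West: each sensor cluster re-picks its cheapest; new service cost 385, saving 0.
Extra fixed cost: 65. Net change = 65 − 0 = 65.
(Totals: 945 → 1010.)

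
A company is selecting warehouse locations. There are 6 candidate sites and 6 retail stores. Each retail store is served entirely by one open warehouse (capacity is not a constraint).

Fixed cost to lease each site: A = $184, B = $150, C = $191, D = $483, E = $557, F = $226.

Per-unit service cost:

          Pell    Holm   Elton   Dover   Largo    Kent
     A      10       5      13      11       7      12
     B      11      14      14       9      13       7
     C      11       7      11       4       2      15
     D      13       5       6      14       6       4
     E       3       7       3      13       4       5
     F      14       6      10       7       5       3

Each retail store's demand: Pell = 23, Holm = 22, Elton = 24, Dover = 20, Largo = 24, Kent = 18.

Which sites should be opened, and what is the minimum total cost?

For any fixed open set, each retail store goes to its cheapest open site; total = fixed + service.
{C, F}: Pell→C 11·23=253, Holm→F 6·22=132, Elton→F 10·24=240, Dover→C 4·20=80, Largo→C 2·24=48, Kent→F 3·18=54. Service 807; fixed 417; total 1224.
{F}: service 1008 + fixed 226 = 1234
{C}: service 1069 + fixed 191 = 1260
{A, B, C, D, E, F}: service 433 + fixed 1791 = 2224
No other subset beats 1224.

Open C and F; minimum total cost 1224.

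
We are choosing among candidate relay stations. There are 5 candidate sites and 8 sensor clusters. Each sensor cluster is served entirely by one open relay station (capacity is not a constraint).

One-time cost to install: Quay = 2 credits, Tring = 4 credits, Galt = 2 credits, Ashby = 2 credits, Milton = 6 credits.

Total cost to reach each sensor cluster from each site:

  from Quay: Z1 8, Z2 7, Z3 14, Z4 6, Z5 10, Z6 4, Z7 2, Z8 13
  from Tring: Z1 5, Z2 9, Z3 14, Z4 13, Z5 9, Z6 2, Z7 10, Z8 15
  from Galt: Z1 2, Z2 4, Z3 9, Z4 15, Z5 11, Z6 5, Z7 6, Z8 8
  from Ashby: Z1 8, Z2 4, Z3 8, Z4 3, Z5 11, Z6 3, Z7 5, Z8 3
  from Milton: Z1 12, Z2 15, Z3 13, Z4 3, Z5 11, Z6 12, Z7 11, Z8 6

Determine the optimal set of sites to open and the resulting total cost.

For any fixed open set, each sensor cluster goes to its cheapest open site; total = fixed + service.
{Quay, Galt, Ashby}: Z1→Galt 2, Z2→Galt 4, Z3→Ashby 8, Z4→Ashby 3, Z5→Quay 10, Z6→Ashby 3, Z7→Quay 2, Z8→Ashby 3. Service 35; fixed 6; total 41.
{Quay, Tring, Galt, Ashby}: service 33 + fixed 10 = 43
{Galt, Ashby}: service 39 + fixed 4 = 43
{Quay, Tring, Galt, Ashby, Milton}: service 33 + fixed 16 = 49
No other subset beats 41.

Open Quay, Galt and Ashby; minimum total cost 41.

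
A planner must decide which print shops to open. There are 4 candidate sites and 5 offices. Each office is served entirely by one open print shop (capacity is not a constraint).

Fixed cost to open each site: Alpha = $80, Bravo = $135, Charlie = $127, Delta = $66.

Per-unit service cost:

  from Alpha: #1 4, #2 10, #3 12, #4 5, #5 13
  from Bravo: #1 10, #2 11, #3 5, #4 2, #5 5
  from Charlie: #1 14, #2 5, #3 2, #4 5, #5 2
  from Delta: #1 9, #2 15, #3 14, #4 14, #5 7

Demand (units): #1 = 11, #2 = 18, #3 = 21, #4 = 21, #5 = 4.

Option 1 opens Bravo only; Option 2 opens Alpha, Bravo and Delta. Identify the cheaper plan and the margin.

Option 1 is cheaper by 62.

Option 1: {Bravo}: #1→Bravo 10·11=110, #2→Bravo 11·18=198, #3→Bravo 5·21=105, #4→Bravo 2·21=42, #5→Bravo 5·4=20. Service 475; fixed 135; total 610.
Option 2: {Alpha, Bravo, Delta}: #1→Alpha 4·11=44, #2→Alpha 10·18=180, #3→Bravo 5·21=105, #4→Bravo 2·21=42, #5→Bravo 5·4=20. Service 391; fixed 281; total 672.
Difference: |610 − 672| = 62.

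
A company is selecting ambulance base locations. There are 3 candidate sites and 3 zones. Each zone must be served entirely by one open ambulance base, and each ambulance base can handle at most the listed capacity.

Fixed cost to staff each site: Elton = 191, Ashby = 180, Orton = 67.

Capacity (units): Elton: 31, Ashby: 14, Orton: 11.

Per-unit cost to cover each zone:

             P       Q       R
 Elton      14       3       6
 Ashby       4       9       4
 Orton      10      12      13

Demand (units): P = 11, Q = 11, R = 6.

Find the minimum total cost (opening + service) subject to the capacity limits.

Open {Elton}: P→Elton 14·11=154, Q→Elton 3·11=33, R→Elton 6·6=36.
Loads: Elton carries 28/31. Service 223; fixed 191; total 414.
Next best feasible plan costs 437.

Minimum total cost: 414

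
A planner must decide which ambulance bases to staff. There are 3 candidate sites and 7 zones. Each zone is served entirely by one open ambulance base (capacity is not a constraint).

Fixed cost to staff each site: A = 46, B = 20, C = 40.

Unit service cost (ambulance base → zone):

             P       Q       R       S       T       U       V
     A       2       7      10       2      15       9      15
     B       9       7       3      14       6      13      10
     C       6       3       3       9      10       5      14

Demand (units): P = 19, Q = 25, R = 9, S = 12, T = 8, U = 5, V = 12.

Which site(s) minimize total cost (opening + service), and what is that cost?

Open A, B and C; minimum total cost 463.

For any fixed open set, each zone goes to its cheapest open site; total = fixed + service.
{A, B, C}: P→A 2·19=38, Q→C 3·25=75, R→B 3·9=27, S→A 2·12=24, T→B 6·8=48, U→C 5·5=25, V→B 10·12=120. Service 357; fixed 106; total 463.
{A, C}: service 437 + fixed 86 = 523
{A, B}: P→A 2·19=38, Q→A 7·25=175, R→B 3·9=27, S→A 2·12=24, T→B 6·8=48, U→A 9·5=45, V→B 10·12=120. Service 477; fixed 66; total 543.
{B}: service 774 + fixed 20 = 794
No other subset beats 463.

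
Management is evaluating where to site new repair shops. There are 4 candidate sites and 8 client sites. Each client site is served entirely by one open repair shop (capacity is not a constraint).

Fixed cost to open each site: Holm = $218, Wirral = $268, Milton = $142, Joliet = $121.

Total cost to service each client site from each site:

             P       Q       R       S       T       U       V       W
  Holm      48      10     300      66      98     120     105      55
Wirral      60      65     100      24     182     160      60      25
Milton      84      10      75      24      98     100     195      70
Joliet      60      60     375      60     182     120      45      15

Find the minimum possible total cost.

Minimum total cost: 690

For any fixed open set, each client site goes to its cheapest open site; total = fixed + service.
{Milton, Joliet}: P→Joliet 60, Q→Milton 10, R→Milton 75, S→Milton 24, T→Milton 98, U→Milton 100, V→Joliet 45, W→Joliet 15. Service 427; fixed 263; total 690.
{Milton}: P→Milton 84, Q→Milton 10, R→Milton 75, S→Milton 24, T→Milton 98, U→Milton 100, V→Milton 195, W→Milton 70. Service 656; fixed 142; total 798.
{Wirral, Milton}: service 452 + fixed 410 = 862
{Holm, Wirral, Milton, Joliet}: P→Holm 48, Q→Holm 10, R→Milton 75, S→Wirral 24, T→Holm 98, U→Milton 100, V→Joliet 45, W→Joliet 15. Service 415; fixed 749; total 1164.
No other subset beats 690.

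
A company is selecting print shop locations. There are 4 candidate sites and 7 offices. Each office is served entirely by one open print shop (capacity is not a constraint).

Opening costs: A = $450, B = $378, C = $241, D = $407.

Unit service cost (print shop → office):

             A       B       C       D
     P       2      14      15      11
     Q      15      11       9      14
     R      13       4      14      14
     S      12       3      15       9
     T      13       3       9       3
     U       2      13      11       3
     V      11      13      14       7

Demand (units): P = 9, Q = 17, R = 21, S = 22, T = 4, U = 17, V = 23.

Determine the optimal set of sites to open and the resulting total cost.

Open B only; minimum total cost 1373.

For any fixed open set, each office goes to its cheapest open site; total = fixed + service.
{B}: P→B 14·9=126, Q→B 11·17=187, R→B 4·21=84, S→B 3·22=66, T→B 3·4=12, U→B 13·17=221, V→B 13·23=299. Service 995; fixed 378; total 1373.
{B, D}: P→D 11·9=99, Q→B 11·17=187, R→B 4·21=84, S→B 3·22=66, T→B 3·4=12, U→D 3·17=51, V→D 7·23=161. Service 660; fixed 785; total 1445.
{D}: P→D 11·9=99, Q→D 14·17=238, R→D 14·21=294, S→D 9·22=198, T→D 3·4=12, U→D 3·17=51, V→D 7·23=161. Service 1053; fixed 407; total 1460.
{A, B, C, D}: P→A 2·9=18, Q→C 9·17=153, R→B 4·21=84, S→B 3·22=66, T→B 3·4=12, U→A 2·17=34, V→D 7·23=161. Service 528; fixed 1476; total 2004.
No other subset beats 1373.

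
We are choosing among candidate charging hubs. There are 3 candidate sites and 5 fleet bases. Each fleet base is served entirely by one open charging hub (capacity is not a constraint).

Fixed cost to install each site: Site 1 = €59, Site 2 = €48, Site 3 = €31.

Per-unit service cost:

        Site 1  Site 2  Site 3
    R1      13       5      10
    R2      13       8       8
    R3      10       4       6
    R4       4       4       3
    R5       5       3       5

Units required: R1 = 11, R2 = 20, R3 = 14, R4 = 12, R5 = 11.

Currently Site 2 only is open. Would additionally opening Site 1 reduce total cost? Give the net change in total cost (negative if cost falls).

Current service cost with {Site 2}: 352.
Adding Site 1: each fleet base re-picks its cheapest; new service cost 352, saving 0.
Extra fixed cost: 59. Net change = 59 − 0 = 59.
(Totals: 400 → 459.)

No — net change +59 (cost rises by 59).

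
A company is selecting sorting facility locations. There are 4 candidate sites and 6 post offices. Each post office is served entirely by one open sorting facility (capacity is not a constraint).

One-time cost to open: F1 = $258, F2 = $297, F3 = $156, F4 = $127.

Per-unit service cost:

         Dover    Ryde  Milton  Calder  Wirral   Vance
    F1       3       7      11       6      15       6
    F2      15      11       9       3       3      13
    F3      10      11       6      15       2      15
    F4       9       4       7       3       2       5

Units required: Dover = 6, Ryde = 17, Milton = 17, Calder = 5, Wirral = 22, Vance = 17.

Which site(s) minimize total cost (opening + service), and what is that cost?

Open F4 only; minimum total cost 512.

For any fixed open set, each post office goes to its cheapest open site; total = fixed + service.
{F4}: Dover→F4 9·6=54, Ryde→F4 4·17=68, Milton→F4 7·17=119, Calder→F4 3·5=15, Wirral→F4 2·22=44, Vance→F4 5·17=85. Service 385; fixed 127; total 512.
{F3, F4}: service 368 + fixed 283 = 651
{F1, F4}: Dover→F1 3·6=18, Ryde→F4 4·17=68, Milton→F4 7·17=119, Calder→F4 3·5=15, Wirral→F4 2·22=44, Vance→F4 5·17=85. Service 349; fixed 385; total 734.
{F1, F2, F3, F4}: Dover→F1 3·6=18, Ryde→F4 4·17=68, Milton→F3 6·17=102, Calder→F2 3·5=15, Wirral→F3 2·22=44, Vance→F4 5·17=85. Service 332; fixed 838; total 1170.
No other subset beats 512.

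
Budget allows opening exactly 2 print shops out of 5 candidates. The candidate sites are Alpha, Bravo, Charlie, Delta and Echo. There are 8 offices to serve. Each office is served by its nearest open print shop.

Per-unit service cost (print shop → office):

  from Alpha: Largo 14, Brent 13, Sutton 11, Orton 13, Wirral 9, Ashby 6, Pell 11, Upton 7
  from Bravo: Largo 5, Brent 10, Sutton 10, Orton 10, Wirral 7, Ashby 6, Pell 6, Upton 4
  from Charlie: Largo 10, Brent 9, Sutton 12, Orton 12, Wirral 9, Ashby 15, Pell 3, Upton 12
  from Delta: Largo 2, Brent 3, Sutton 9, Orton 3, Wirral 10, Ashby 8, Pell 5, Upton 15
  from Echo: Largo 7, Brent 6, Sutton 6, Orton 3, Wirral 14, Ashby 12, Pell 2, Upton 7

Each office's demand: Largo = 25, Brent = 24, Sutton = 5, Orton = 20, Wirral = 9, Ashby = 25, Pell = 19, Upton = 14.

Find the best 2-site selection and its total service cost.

With exactly 2 open, each office uses its cheapest among the chosen.
{Bravo, Delta}: Largo→Delta 2·25=50, Brent→Delta 3·24=72, Sutton→Delta 9·5=45, Orton→Delta 3·20=60, Wirral→Bravo 7·9=63, Ashby→Bravo 6·25=150, Pell→Delta 5·19=95, Upton→Bravo 4·14=56. Service cost 591.
{Delta, Echo}: service cost 638
{Alpha, Delta}: service cost 651
Among all 10 size-2 choices, {Bravo, Delta} is lowest.

Choose Bravo and Delta; total service cost 591.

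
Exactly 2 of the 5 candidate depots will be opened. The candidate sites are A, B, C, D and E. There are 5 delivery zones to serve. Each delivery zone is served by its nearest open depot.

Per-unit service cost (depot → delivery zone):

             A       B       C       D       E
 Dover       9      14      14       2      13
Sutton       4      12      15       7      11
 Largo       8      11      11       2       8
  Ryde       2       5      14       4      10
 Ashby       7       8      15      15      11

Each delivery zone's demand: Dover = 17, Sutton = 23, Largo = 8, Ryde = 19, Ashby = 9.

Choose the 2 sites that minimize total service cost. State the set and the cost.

With exactly 2 open, each delivery zone uses its cheapest among the chosen.
{A, D}: Dover→D 2·17=34, Sutton→A 4·23=92, Largo→D 2·8=16, Ryde→A 2·19=38, Ashby→A 7·9=63. Service cost 243.
{B, D}: service cost 359
{D, E}: service cost 386
Among all 10 size-2 choices, {A, D} is lowest.

Choose A and D; total service cost 243.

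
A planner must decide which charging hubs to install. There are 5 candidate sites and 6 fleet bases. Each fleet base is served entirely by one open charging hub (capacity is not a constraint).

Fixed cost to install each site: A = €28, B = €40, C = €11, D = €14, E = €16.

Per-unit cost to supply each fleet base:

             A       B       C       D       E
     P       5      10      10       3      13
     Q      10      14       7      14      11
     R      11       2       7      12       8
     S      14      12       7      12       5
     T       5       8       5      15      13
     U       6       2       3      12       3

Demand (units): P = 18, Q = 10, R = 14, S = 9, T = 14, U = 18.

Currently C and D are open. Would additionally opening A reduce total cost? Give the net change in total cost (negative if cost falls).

Current service cost with {C, D}: 409.
Adding A: each fleet base re-picks its cheapest; new service cost 409, saving 0.
Extra fixed cost: 28. Net change = 28 − 0 = 28.
(Totals: 434 → 462.)

No — net change +28 (cost rises by 28).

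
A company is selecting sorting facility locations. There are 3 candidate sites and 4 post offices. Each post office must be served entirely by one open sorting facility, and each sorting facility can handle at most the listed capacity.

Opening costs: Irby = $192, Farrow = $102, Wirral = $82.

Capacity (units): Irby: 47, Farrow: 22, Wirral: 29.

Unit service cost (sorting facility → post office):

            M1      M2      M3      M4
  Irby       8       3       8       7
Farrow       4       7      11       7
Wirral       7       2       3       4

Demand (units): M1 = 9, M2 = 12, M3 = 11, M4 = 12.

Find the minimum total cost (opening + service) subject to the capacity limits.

Open {Farrow, Wirral}: M1→Farrow 4·9=36, M2→Wirral 2·12=24, M3→Wirral 3·11=33, M4→Farrow 7·12=84.
Loads: Farrow carries 21/22, Wirral carries 23/29. Service 177; fixed 184; total 361.
Next best feasible plan costs 385.

Minimum total cost: 361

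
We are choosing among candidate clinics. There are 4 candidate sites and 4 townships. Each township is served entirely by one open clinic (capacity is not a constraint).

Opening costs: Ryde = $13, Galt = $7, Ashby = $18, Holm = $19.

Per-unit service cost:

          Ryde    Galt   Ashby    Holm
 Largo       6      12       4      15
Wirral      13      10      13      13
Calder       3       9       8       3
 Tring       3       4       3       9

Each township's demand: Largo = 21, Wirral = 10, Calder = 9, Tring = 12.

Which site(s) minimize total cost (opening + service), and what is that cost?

For any fixed open set, each township goes to its cheapest open site; total = fixed + service.
{Ryde, Galt, Ashby}: Largo→Ashby 4·21=84, Wirral→Galt 10·10=100, Calder→Ryde 3·9=27, Tring→Ryde 3·12=36. Service 247; fixed 38; total 285.
{Galt, Ashby, Holm}: Largo→Ashby 4·21=84, Wirral→Galt 10·10=100, Calder→Holm 3·9=27, Tring→Ashby 3·12=36. Service 247; fixed 44; total 291.
{Ryde, Galt, Ashby, Holm}: service 247 + fixed 57 = 304
{Galt}: service 481 + fixed 7 = 488
No other subset beats 285.

Open Ryde, Galt and Ashby; minimum total cost 285.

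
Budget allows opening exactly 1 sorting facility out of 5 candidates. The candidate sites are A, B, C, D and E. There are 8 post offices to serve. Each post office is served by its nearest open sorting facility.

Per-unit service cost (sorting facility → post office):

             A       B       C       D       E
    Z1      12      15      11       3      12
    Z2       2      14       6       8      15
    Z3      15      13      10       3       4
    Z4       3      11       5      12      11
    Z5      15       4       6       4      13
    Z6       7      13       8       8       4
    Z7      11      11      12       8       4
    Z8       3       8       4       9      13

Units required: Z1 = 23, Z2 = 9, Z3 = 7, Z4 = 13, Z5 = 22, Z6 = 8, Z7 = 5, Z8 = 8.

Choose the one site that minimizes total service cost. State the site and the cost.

Choose D only; total service cost 582.

With exactly 1 open, each post office uses its cheapest among the chosen.
{D}: Z1→D 3·23=69, Z2→D 8·9=72, Z3→D 3·7=21, Z4→D 12·13=156, Z5→D 4·22=88, Z6→D 8·8=64, Z7→D 8·5=40, Z8→D 9·8=72. Service cost 582.
{C}: service cost 730
{A}: service cost 903
Among all 5 size-1 choices, {D} is lowest.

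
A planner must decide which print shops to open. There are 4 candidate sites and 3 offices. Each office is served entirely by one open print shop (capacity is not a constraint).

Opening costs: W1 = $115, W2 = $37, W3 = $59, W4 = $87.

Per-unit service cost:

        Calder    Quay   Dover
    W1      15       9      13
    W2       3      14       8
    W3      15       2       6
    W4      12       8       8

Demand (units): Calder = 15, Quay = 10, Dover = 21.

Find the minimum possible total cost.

For any fixed open set, each office goes to its cheapest open site; total = fixed + service.
{W2, W3}: Calder→W2 3·15=45, Quay→W3 2·10=20, Dover→W3 6·21=126. Service 191; fixed 96; total 287.
{W2, W3, W4}: Calder→W2 3·15=45, Quay→W3 2·10=20, Dover→W3 6·21=126. Service 191; fixed 183; total 374.
{W2}: Calder→W2 3·15=45, Quay→W2 14·10=140, Dover→W2 8·21=168. Service 353; fixed 37; total 390.
{W1, W2, W3, W4}: service 191 + fixed 298 = 489
No other subset beats 287.

Minimum total cost: 287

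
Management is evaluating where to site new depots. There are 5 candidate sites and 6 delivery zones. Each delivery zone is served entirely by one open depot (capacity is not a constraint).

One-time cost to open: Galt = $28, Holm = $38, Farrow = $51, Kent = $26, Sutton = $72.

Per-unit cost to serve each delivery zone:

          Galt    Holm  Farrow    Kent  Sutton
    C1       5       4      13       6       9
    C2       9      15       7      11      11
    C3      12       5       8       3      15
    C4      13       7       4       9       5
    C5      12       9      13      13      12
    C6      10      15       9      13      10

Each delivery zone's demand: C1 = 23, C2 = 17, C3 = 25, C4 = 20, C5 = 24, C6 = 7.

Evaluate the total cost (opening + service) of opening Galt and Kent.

Each delivery zone is assigned to its cheapest site among the open ones.
{Galt, Kent}: C1→Galt 5·23=115, C2→Galt 9·17=153, C3→Kent 3·25=75, C4→Kent 9·20=180, C5→Galt 12·24=288, C6→Galt 10·7=70. Service 881; fixed 54; total 935.

Total cost: 935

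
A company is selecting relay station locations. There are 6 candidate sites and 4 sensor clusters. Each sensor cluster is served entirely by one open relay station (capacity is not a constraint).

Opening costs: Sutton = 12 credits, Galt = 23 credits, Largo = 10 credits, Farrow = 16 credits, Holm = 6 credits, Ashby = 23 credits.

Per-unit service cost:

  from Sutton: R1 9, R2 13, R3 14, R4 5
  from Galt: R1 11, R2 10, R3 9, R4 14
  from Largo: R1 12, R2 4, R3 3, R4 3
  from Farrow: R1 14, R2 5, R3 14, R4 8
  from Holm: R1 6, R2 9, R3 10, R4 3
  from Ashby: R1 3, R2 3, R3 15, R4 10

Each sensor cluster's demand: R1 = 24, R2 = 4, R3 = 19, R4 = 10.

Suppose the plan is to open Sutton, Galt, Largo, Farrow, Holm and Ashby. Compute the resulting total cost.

Total cost: 261

Each sensor cluster is assigned to its cheapest site among the open ones.
{Sutton, Galt, Largo, Farrow, Holm, Ashby}: R1→Ashby 3·24=72, R2→Ashby 3·4=12, R3→Largo 3·19=57, R4→Largo 3·10=30. Service 171; fixed 90; total 261.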